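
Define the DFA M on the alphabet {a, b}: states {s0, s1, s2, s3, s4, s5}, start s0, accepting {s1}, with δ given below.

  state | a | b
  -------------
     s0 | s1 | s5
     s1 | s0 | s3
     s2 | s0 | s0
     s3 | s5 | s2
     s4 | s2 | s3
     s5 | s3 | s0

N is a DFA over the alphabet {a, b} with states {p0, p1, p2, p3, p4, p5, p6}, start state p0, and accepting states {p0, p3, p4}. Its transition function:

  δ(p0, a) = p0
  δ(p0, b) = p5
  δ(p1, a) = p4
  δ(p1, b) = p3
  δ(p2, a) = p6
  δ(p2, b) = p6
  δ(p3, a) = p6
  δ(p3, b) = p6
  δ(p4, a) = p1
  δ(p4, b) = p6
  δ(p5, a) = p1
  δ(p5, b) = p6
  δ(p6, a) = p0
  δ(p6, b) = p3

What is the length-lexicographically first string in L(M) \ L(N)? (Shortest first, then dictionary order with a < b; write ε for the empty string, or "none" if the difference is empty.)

The string ababa is accepted by M but not by N.
No shorter string lies in the difference, and ababa is the lexicographically first length-5 string in L(M) \ L(N).

ababa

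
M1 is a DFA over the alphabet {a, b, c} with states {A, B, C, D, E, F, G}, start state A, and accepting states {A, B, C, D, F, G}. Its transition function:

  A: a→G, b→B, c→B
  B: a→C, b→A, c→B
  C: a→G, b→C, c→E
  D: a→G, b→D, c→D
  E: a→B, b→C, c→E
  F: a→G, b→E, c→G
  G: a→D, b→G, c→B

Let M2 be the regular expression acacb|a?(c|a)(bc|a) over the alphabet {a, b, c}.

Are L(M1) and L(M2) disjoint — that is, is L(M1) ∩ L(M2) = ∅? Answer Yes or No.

The string aa is accepted by both M1 and M2.
Hence L(M1) ∩ L(M2) ≠ ∅.

No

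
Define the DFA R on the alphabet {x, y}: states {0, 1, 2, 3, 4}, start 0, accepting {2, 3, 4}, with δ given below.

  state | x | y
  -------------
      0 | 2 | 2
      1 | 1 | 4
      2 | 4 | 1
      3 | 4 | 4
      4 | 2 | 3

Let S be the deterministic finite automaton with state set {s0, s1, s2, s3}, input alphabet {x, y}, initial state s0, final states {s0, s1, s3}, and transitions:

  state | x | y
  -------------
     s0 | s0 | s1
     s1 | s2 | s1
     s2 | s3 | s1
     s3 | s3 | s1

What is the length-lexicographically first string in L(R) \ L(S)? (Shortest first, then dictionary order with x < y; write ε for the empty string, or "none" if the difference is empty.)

yx

The string yx is accepted by R but not by S.
No shorter string lies in the difference, and yx is the lexicographically first length-2 string in L(R) \ L(S).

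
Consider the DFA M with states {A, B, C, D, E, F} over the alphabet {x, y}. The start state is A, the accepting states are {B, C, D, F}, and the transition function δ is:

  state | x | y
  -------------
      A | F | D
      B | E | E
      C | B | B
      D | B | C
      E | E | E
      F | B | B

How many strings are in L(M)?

8

The useful subgraph on states {A, B, C, D, F} is acyclic, so L(M) is finite; the longest accepting path visits 4 useful states, giving maximum string length 3.
Counting accepting paths from A by length: 2 of length 1, 4 of length 2, 2 of length 3. Total 8.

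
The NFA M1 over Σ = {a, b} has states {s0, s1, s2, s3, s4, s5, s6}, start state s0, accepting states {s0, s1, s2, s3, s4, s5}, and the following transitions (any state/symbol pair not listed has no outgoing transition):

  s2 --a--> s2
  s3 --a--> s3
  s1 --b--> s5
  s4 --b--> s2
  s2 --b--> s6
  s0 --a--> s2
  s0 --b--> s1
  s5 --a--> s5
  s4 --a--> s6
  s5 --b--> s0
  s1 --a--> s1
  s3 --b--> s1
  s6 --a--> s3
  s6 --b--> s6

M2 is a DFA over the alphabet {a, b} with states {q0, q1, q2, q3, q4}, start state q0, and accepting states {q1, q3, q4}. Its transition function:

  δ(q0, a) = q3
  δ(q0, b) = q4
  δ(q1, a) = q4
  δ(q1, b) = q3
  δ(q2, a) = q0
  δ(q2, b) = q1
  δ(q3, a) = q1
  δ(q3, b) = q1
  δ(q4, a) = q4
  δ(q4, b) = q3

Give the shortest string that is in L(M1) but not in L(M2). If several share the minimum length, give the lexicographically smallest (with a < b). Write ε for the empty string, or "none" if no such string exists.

ε

The empty string ε is accepted by M1 but not by M2.
Since ε is the unique shortest string, it is the required witness.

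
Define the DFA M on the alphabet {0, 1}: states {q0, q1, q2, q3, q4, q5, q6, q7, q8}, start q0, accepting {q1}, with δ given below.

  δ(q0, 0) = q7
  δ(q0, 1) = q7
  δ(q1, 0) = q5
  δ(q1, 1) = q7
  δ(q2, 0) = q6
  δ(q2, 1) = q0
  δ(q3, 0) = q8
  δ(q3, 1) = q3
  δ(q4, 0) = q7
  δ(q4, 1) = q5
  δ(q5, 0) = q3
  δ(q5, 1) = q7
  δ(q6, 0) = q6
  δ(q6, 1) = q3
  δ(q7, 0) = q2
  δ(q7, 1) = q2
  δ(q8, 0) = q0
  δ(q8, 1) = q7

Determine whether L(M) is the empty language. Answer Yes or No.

Yes

The states reachable from the start state are {q0, q2, q3, q6, q7, q8}.
None of the accepting states {q1} is reachable, so no string is accepted and L(M) = ∅.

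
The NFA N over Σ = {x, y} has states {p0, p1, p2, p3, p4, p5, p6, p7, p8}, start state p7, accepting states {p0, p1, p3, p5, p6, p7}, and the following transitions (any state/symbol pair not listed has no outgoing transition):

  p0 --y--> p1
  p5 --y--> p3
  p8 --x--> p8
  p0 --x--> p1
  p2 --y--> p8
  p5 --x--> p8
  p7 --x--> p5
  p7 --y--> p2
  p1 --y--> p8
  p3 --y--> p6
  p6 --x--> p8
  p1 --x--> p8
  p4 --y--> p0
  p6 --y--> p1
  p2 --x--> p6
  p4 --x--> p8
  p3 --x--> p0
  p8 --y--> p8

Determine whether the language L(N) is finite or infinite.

finite

The useful states (reachable from p7 and able to reach an accepting state) are {p0, p1, p2, p3, p5, p6, p7}.
Restricted to these states the transition graph has no cycle, so every accepting path has bounded length and L is finite.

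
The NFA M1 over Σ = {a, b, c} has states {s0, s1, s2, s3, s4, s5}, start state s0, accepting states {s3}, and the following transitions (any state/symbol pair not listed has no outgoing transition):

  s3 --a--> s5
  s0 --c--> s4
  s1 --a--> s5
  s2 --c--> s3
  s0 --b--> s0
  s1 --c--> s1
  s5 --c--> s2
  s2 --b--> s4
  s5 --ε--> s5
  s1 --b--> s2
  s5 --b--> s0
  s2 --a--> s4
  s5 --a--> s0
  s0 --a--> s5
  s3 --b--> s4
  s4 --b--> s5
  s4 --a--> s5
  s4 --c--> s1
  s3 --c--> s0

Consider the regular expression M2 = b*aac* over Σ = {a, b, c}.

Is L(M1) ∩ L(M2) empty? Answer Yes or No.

Converting the expression M2 to a DFA (subset construction, then merging equivalent states) gives the minimal DFA with states {r0, r1, r2, r3}, start state r0, accepting states {r3} and transitions r0: a→r1, b→r0, c→r2; r1: a→r3, b→r2, c→r2; r2: a→r2, b→r2, c→r2; r3: a→r2, b→r2, c→r3.
Exploring the product automaton M1 × M2 from the start pair (s0, r0), following both machines on each input symbol, reaches 11 state pairs: (s0, r0), (s5, r1), (s4, r2), (s0, r3), (s0, r2), (s2, r2), (s5, r2), (s1, r2), (s4, r3), (s3, r2), (s1, r3).
M1 accepts in {s3} and M2 accepts in {r3}; no reachable pair has both components accepting, so no string drives both machines to acceptance simultaneously and L(M1) ∩ L(M2) = ∅.
So no string is accepted by both, and the intersection is empty.

Yes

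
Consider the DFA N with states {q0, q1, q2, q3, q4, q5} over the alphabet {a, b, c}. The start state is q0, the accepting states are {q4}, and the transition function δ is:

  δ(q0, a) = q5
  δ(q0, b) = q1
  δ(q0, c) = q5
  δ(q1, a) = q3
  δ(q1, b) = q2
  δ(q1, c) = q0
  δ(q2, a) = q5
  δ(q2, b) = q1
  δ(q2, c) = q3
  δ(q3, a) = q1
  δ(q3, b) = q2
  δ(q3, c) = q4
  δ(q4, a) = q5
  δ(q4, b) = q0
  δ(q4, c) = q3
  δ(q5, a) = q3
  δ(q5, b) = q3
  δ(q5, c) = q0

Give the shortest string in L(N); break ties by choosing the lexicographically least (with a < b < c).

aac

A breadth-first search from q0 reaches an accepting state first via the path q0 → q5 → q3 → q4 on input aac.
No string of length < 3 is accepted (BFS exhausts all shorter strings without reaching an accepting state), and aac is the lexicographically least accepting string of length 3.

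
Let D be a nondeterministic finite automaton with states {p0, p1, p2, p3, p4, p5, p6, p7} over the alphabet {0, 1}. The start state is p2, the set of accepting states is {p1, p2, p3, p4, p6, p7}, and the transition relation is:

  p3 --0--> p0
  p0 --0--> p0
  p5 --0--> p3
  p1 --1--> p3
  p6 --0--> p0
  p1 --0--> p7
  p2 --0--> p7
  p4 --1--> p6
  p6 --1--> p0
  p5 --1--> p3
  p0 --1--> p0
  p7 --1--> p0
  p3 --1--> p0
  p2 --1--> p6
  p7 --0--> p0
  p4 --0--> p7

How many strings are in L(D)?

3

The useful subgraph on states {p2, p6, p7} is acyclic, so L(D) is finite; the longest accepting path visits 2 useful states, giving maximum string length 1.
Counting accepting paths from p2 by length: 1 of length 0, 2 of length 1. Total 3.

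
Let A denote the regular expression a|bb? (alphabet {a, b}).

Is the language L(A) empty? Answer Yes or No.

No

The string a matches the expression, so it belongs to L(A).
Since L(A) contains at least one string, it is not empty.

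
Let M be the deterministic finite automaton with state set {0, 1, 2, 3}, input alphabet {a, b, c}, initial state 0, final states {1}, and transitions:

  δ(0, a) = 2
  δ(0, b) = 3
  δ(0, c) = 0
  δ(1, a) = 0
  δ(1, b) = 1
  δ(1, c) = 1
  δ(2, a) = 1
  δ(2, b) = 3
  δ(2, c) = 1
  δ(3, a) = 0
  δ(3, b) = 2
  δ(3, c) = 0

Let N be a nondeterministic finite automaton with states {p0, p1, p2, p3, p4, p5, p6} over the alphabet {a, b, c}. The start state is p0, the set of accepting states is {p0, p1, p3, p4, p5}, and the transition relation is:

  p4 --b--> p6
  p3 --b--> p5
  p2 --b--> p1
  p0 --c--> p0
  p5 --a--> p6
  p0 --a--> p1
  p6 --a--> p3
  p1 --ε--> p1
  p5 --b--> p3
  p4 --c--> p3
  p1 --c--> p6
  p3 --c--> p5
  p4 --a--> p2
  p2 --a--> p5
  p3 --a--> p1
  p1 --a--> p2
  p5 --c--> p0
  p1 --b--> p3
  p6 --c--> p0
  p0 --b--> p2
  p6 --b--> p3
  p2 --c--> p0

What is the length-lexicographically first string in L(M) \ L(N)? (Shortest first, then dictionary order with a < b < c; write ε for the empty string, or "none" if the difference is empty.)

The string aa is accepted by M but not by N.
No shorter string lies in the difference, and aa is the lexicographically first length-2 string in L(M) \ L(N).

aa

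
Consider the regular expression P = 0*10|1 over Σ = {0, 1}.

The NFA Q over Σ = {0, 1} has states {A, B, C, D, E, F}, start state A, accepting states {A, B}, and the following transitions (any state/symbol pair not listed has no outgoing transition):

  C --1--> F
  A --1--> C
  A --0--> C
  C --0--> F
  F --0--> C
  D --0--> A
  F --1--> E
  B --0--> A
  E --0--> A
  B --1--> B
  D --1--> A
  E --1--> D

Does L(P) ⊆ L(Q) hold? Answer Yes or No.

The string 1 is in L(P) but not in L(Q).
So L(P) ⊄ L(Q).

No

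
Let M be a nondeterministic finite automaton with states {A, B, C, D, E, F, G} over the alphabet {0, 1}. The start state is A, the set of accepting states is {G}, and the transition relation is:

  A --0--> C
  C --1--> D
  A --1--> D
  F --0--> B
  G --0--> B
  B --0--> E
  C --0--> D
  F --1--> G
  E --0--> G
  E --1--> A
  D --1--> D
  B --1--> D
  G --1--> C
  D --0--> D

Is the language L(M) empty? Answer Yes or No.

The states reachable from the start state are {A, C, D}.
None of the accepting states {G} is reachable, so no string is accepted and L(M) = ∅.

Yes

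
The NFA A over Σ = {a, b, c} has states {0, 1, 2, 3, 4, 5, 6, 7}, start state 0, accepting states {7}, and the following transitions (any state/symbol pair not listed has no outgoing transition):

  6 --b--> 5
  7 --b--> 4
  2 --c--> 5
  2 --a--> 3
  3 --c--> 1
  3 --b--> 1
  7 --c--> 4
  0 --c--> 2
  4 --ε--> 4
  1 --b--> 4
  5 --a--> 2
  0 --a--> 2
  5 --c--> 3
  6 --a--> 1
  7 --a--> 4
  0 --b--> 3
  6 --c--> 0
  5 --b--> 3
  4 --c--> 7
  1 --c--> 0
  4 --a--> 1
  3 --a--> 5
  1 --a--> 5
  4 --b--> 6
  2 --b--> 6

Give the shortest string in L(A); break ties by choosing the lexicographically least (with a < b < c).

bbbc

A breadth-first search from 0 reaches an accepting state first via the path 0 → 3 → 1 → 4 → 7 on input bbbc.
No string of length < 4 is accepted (BFS exhausts all shorter strings without reaching an accepting state), and bbbc is the lexicographically least accepting string of length 4.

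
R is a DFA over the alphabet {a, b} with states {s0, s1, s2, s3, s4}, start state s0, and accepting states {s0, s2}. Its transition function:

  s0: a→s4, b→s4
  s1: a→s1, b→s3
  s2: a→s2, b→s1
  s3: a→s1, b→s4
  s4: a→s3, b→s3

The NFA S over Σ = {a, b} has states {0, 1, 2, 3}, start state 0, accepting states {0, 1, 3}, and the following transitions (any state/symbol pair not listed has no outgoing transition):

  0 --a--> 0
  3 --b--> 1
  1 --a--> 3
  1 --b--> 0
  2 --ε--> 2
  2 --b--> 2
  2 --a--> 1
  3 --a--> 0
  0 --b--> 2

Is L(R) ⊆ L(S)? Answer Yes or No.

Exploring the product automaton R × S from the start pair (s0, 0), following both machines on each input symbol, reaches 9 state pairs: (s0, 0), (s4, 0), (s4, 2), (s3, 0), (s3, 2), (s3, 1), (s1, 0), (s1, 1), (s1, 3).
R accepts in {s0, s2} and S accepts in {0, 1, 3}. The reachable pairs whose R-component is accepting are (s0, 0); in each of them the S-component is accepting too, so the product for L(R) \ L(S) (R-component accepting, S-component rejecting) has no reachable accepting pair and the difference is empty.
Hence every string in L(R) is also in L(S).

Yes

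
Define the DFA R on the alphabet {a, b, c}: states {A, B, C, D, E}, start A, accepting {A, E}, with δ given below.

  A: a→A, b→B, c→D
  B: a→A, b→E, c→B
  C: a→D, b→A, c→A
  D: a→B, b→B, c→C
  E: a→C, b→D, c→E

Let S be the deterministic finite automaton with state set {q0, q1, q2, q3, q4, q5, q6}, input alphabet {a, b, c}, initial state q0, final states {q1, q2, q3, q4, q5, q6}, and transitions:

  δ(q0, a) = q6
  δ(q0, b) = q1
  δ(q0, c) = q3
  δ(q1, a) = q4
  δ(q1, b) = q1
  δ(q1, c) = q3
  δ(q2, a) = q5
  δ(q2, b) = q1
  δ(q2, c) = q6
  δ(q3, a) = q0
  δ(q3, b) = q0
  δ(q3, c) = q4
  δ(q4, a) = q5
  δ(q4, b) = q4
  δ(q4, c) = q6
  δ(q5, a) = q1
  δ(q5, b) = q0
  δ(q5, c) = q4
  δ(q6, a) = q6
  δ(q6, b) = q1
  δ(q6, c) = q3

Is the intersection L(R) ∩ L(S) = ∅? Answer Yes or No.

The string a is accepted by both R and S.
Hence L(R) ∩ L(S) ≠ ∅.

No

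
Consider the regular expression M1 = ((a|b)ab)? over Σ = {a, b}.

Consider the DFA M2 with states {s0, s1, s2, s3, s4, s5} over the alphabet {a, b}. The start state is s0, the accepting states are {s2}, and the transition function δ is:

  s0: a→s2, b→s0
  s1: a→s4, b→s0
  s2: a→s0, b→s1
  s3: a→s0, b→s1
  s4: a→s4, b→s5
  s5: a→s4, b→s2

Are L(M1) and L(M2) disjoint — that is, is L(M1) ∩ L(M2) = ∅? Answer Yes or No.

Yes

Converting the expression M1 to a DFA (subset construction, then merging equivalent states) gives the minimal DFA with states {r0, r1, r2, r3, r4}, start state r0, accepting states {r0, r4} and transitions r0: a→r1, b→r1; r1: a→r2, b→r3; r2: a→r3, b→r4; r3: a→r3, b→r3; r4: a→r3, b→r3.
Exploring the product automaton M1 × M2 from the start pair (r0, s0), following both machines on each input symbol, reaches 12 state pairs: (r0, s0), (r1, s2), (r1, s0), (r2, s0), (r3, s1), (r2, s2), (r3, s0), (r3, s2), (r4, s0), (r3, s4), (r4, s1), (r3, s5).
M1 accepts in {r0, r4} and M2 accepts in {s2}; no reachable pair has both components accepting, so no string drives both machines to acceptance simultaneously and L(M1) ∩ L(M2) = ∅.
So no string is accepted by both, and the intersection is empty.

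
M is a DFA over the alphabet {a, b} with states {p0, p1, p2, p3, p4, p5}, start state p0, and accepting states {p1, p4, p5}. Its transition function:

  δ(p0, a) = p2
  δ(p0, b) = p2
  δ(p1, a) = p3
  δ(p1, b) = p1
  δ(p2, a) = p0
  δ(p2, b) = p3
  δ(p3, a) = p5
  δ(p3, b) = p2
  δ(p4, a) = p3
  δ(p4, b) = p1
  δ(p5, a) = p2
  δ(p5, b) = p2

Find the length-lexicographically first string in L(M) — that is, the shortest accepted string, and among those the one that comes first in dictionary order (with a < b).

aba

A breadth-first search from p0 reaches an accepting state first via the path p0 → p2 → p3 → p5 on input aba.
No string of length < 3 is accepted (BFS exhausts all shorter strings without reaching an accepting state), and aba is the lexicographically least accepting string of length 3.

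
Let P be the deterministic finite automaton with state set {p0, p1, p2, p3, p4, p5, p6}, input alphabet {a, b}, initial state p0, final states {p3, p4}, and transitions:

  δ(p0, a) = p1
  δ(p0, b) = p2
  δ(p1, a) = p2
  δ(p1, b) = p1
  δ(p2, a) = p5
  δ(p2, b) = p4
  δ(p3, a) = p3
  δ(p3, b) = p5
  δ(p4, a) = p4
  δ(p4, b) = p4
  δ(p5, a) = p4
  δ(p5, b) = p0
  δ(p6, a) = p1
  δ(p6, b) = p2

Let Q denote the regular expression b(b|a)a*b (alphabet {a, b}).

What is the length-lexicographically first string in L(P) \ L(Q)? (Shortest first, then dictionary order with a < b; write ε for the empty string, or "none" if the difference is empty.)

bb

The string bb is accepted by P but not by Q.
No shorter string lies in the difference, and bb is the lexicographically first length-2 string in L(P) \ L(Q).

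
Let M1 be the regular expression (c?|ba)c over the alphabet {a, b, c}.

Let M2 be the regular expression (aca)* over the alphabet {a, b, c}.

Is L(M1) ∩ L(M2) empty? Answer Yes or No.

Yes

Converting the expression M1 to a DFA (subset construction, then merging equivalent states) gives the minimal DFA with states {r0, r1, r2, r3, r4, r5}, start state r0, accepting states {r3, r5} and transitions r0: a→r1, b→r2, c→r3; r1: a→r1, b→r1, c→r1; r2: a→r4, b→r1, c→r1; r3: a→r1, b→r1, c→r5; r4: a→r1, b→r1, c→r5; r5: a→r1, b→r1, c→r1.
Converting the expression M2 to a DFA (subset construction, then merging equivalent states) gives the minimal DFA with states {t0, t1, t2, t3}, start state t0, accepting states {t0} and transitions t0: a→t1, b→t2, c→t2; t1: a→t2, b→t2, c→t3; t2: a→t2, b→t2, c→t2; t3: a→t0, b→t2, c→t2.
Exploring the product automaton M1 × M2 from the start pair (r0, t0), following both machines on each input symbol, reaches 9 state pairs: (r0, t0), (r1, t1), (r2, t2), (r3, t2), (r1, t2), (r1, t3), (r4, t2), (r5, t2), (r1, t0).
M1 accepts in {r3, r5} and M2 accepts in {t0}; no reachable pair has both components accepting, so no string drives both machines to acceptance simultaneously and L(M1) ∩ L(M2) = ∅.
So no string is accepted by both, and the intersection is empty.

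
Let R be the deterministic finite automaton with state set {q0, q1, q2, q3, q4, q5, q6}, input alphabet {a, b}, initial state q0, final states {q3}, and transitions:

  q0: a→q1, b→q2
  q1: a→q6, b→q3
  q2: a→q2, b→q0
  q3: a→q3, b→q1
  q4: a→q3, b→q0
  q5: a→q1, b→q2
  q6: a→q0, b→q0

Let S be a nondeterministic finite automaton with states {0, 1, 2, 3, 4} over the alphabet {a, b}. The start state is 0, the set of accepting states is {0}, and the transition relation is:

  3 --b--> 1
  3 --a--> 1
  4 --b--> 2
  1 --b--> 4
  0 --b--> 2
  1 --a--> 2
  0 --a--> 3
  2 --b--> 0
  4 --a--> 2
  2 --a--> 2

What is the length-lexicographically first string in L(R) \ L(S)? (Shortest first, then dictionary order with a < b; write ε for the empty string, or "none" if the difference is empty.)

ab

The string ab is accepted by R but not by S.
No shorter string lies in the difference, and ab is the lexicographically first length-2 string in L(R) \ L(S).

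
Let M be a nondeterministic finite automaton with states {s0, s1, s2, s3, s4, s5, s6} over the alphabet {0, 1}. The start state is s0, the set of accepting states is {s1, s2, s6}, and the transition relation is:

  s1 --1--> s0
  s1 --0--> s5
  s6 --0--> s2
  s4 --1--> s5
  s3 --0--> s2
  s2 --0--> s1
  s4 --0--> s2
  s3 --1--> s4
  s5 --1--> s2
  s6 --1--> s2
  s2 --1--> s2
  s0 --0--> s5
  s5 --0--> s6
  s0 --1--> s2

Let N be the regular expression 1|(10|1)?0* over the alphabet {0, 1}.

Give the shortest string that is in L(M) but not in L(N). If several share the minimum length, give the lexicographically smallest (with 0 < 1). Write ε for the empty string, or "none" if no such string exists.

01

The string 01 is accepted by M but not by N.
No shorter string lies in the difference, and 01 is the lexicographically first length-2 string in L(M) \ L(N).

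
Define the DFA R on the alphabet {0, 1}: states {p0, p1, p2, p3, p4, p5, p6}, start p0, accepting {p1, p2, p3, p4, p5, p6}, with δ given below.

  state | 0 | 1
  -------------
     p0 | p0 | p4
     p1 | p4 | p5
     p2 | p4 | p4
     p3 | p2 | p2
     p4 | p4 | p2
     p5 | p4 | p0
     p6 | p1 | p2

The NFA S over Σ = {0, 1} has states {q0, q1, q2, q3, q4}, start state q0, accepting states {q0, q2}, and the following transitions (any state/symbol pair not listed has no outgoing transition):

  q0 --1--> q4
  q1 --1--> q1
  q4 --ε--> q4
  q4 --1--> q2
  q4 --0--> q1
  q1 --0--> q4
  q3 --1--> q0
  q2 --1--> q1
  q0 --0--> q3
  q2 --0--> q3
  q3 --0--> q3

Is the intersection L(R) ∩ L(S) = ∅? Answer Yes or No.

No

The string 01 is accepted by both R and S.
Hence L(R) ∩ L(S) ≠ ∅.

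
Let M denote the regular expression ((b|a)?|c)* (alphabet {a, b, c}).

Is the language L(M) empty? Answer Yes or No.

No

The empty string ε matches the expression, so it belongs to L(M).
Since L(M) contains at least one string, it is not empty.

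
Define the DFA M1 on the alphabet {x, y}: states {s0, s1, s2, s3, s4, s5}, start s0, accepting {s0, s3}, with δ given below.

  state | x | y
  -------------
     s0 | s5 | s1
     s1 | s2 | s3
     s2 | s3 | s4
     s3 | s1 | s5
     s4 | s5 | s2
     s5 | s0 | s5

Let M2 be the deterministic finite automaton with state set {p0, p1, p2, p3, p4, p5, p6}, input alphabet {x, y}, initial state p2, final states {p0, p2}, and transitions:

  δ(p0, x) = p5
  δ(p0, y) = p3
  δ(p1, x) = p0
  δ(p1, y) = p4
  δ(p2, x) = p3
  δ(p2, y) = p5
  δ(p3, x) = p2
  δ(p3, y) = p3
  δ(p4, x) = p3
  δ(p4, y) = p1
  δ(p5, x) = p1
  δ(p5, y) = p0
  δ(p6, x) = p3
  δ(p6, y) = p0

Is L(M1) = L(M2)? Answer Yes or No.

Yes

Exploring the product automaton M1 × M2 from the start pair (s0, p2), following both machines on each input symbol, reaches 6 state pairs: (s0, p2), (s5, p3), (s1, p5), (s2, p1), (s3, p0), (s4, p4).
M1 accepts in {s0, s3} and M2 accepts in {p0, p2}. In every reachable pair the two components are either both accepting — (s0, p2), (s3, p0) — or both non-accepting, so no string is accepted by exactly one of the machines: L(M1) \ L(M2) and L(M2) \ L(M1) are both empty.
Hence every string is accepted by M1 iff it is accepted by M2, and the two languages coincide.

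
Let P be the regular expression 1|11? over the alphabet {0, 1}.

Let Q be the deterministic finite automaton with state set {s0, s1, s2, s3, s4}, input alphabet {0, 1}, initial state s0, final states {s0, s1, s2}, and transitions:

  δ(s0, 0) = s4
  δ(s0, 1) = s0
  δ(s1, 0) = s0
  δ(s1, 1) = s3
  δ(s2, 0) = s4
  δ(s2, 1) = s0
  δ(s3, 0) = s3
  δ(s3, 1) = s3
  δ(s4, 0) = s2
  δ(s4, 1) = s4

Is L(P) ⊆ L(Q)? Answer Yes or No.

Yes

Converting the expression P to a DFA (subset construction, then merging equivalent states) gives the minimal DFA with states {p0, p1, p2, p3}, start state p0, accepting states {p2, p3} and transitions p0: 0→p1, 1→p2; p1: 0→p1, 1→p1; p2: 0→p1, 1→p3; p3: 0→p1, 1→p1.
Exploring the product automaton P × Q from the start pair (p0, s0), following both machines on each input symbol, reaches 6 state pairs: (p0, s0), (p1, s4), (p2, s0), (p1, s2), (p3, s0), (p1, s0).
P accepts in {p2, p3} and Q accepts in {s0, s1, s2}. The reachable pairs whose P-component is accepting are (p2, s0), (p3, s0); in each of them the Q-component is accepting too, so the product for L(P) \ L(Q) (P-component accepting, Q-component rejecting) has no reachable accepting pair and the difference is empty.
Hence every string in L(P) is also in L(Q).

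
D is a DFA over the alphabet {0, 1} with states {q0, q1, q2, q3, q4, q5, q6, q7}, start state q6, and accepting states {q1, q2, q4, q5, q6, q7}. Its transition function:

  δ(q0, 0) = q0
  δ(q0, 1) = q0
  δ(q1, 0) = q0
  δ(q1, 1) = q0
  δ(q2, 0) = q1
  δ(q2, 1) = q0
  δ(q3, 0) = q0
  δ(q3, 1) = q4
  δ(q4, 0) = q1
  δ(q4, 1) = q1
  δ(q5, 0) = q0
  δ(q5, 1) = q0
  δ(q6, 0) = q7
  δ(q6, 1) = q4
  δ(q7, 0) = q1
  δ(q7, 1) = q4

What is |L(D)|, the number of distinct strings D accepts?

9

The useful subgraph on states {q1, q4, q6, q7} is acyclic, so L(D) is finite; the longest accepting path visits 4 useful states, giving maximum string length 3.
Counting accepting paths from q6 by length: 1 of length 0, 2 of length 1, 4 of length 2, 2 of length 3. Total 9.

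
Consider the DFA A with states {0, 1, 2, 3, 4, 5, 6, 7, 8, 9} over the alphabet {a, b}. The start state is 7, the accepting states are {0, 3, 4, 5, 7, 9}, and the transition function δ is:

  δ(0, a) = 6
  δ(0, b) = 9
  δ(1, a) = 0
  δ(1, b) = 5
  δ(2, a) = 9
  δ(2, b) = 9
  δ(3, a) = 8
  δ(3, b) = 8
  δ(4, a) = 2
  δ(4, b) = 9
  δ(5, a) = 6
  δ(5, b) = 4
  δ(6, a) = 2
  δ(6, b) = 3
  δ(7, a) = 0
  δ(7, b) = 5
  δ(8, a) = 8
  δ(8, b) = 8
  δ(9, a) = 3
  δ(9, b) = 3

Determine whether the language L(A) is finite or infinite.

The useful states (reachable from 7 and able to reach an accepting state) are {0, 2, 3, 4, 5, 6, 7, 9}.
Restricted to these states the transition graph has no cycle, so every accepting path has bounded length and L is finite.

finite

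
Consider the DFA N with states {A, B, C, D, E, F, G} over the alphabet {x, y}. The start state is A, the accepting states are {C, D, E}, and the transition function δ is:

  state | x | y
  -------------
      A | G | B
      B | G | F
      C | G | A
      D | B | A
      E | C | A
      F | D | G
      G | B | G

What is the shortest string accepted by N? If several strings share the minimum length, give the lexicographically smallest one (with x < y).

yyx

A breadth-first search from A reaches an accepting state first via the path A → B → F → D on input yyx.
No string of length < 3 is accepted (BFS exhausts all shorter strings without reaching an accepting state), and yyx is the lexicographically least accepting string of length 3.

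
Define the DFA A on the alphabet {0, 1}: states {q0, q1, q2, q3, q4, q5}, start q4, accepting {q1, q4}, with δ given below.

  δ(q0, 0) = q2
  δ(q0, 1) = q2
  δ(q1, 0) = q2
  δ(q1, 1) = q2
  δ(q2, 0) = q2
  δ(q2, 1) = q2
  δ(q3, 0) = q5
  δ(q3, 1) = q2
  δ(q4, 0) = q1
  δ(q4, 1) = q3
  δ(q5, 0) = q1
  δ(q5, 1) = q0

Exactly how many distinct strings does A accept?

3

The useful subgraph on states {q1, q3, q4, q5} is acyclic, so L(A) is finite; the longest accepting path visits 4 useful states, giving maximum string length 3.
Counting accepting paths from q4 by length: 1 of length 0, 1 of length 1, 1 of length 3. Total 3.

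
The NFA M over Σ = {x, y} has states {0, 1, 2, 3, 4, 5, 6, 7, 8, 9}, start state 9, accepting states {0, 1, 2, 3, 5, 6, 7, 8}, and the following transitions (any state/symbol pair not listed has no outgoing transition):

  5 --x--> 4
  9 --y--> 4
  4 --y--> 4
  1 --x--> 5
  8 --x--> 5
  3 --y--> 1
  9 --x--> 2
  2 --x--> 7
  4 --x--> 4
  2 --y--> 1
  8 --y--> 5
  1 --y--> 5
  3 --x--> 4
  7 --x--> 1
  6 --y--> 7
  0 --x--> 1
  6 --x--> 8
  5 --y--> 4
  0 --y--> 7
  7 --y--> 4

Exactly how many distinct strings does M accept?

8

The useful subgraph on states {1, 2, 5, 7, 9} is acyclic, so L(M) is finite; the longest accepting path visits 5 useful states, giving maximum string length 4.
Counting accepting paths from 9 by length: 1 of length 1, 2 of length 2, 3 of length 3, 2 of length 4. Total 8.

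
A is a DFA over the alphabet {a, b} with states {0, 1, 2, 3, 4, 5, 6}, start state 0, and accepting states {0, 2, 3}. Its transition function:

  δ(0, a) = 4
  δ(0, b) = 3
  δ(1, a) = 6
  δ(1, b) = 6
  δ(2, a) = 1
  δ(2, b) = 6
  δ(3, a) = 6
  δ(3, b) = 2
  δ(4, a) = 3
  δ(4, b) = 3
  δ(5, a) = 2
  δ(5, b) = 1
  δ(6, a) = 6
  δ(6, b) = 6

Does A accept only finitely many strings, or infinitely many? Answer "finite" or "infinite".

finite

The useful states (reachable from 0 and able to reach an accepting state) are {0, 2, 3, 4}.
Restricted to these states the transition graph has no cycle, so every accepting path has bounded length and L is finite.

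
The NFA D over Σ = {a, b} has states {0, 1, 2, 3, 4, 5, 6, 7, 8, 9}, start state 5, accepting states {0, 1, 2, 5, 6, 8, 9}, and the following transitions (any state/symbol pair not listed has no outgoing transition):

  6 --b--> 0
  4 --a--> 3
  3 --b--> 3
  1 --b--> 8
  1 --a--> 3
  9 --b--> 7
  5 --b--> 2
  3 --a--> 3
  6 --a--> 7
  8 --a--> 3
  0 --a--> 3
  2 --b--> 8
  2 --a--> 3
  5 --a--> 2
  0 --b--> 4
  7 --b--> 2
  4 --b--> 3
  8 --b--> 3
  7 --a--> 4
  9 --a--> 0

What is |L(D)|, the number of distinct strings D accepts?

5

The useful subgraph on states {2, 5, 8} is acyclic, so L(D) is finite; the longest accepting path visits 3 useful states, giving maximum string length 2.
Counting accepting paths from 5 by length: 1 of length 0, 2 of length 1, 2 of length 2. Total 5.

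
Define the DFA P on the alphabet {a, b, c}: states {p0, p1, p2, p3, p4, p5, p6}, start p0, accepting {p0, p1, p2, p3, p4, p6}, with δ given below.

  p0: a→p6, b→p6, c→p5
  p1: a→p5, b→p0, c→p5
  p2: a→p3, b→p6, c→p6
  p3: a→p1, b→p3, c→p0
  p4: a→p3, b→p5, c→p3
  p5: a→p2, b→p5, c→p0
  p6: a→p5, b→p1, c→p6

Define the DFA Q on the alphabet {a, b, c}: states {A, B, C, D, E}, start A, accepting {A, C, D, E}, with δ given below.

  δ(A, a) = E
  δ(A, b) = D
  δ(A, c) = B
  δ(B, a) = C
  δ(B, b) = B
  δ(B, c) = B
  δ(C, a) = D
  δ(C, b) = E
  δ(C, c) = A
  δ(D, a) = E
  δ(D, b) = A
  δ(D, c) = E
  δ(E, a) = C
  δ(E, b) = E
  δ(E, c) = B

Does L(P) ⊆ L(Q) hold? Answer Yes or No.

The string ac is in L(P) but not in L(Q).
So L(P) ⊄ L(Q).

No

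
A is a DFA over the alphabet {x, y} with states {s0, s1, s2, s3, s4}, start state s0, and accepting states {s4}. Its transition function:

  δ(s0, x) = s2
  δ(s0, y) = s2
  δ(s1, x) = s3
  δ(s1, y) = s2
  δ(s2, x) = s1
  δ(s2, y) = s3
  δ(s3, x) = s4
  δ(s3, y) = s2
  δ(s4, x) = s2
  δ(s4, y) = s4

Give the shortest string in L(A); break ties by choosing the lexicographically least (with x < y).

xyx

A breadth-first search from s0 reaches an accepting state first via the path s0 → s2 → s3 → s4 on input xyx.
No string of length < 3 is accepted (BFS exhausts all shorter strings without reaching an accepting state), and xyx is the lexicographically least accepting string of length 3.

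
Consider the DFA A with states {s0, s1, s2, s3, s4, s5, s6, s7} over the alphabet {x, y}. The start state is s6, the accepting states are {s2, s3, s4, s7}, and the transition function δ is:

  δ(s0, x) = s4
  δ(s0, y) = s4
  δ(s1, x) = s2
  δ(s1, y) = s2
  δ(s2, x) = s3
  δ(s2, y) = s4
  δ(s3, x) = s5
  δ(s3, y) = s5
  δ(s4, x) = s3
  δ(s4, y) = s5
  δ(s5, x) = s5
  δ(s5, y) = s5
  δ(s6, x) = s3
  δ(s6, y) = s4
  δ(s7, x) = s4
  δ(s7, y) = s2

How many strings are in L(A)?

3

The useful subgraph on states {s3, s4, s6} is acyclic, so L(A) is finite; the longest accepting path visits 3 useful states, giving maximum string length 2.
Counting accepting paths from s6 by length: 2 of length 1, 1 of length 2. Total 3.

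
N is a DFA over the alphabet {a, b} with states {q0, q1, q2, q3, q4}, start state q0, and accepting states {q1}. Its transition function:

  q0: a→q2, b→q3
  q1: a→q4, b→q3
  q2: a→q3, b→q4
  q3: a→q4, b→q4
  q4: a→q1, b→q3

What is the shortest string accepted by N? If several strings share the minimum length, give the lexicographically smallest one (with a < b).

aba

A breadth-first search from q0 reaches an accepting state first via the path q0 → q2 → q4 → q1 on input aba.
No string of length < 3 is accepted (BFS exhausts all shorter strings without reaching an accepting state), and aba is the lexicographically least accepting string of length 3.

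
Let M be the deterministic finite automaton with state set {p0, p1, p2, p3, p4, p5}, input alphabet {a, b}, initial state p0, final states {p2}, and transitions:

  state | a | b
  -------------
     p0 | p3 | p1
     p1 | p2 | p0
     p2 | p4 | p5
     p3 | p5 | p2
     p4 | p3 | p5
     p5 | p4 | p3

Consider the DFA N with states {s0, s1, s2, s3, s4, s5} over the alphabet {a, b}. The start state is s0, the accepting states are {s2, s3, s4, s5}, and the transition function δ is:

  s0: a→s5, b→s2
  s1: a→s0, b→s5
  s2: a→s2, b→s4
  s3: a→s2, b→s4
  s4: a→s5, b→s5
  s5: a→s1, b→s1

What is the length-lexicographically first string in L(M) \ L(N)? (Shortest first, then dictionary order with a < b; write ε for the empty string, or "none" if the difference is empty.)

ab

The string ab is accepted by M but not by N.
No shorter string lies in the difference, and ab is the lexicographically first length-2 string in L(M) \ L(N).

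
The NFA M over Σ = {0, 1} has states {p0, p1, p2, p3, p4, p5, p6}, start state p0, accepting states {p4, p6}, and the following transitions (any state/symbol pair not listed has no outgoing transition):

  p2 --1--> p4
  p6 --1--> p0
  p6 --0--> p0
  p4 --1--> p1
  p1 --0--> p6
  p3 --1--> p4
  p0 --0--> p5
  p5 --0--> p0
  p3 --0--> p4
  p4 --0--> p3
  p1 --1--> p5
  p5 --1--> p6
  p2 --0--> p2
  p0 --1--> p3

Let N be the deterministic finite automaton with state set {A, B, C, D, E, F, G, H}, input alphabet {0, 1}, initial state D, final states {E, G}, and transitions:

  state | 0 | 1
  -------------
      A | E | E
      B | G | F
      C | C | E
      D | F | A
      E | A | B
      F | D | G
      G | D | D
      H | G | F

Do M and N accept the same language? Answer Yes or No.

Exploring the product automaton M × N from the start pair (p0, D), following both machines on each input symbol, reaches 6 state pairs: (p0, D), (p5, F), (p3, A), (p6, G), (p4, E), (p1, B).
M accepts in {p4, p6} and N accepts in {E, G}. In every reachable pair the two components are either both accepting — (p6, G), (p4, E) — or both non-accepting, so no string is accepted by exactly one of the machines: L(M) \ L(N) and L(N) \ L(M) are both empty.
Hence every string is accepted by M iff it is accepted by N, and the two languages coincide.

Yes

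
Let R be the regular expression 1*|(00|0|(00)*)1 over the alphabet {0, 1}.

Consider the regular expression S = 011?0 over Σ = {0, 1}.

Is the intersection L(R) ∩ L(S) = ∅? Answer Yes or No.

Yes

Converting the expression R to a DFA (subset construction, then merging equivalent states) gives the minimal DFA with states {r0, r1, r2, r3, r4, r5, r6}, start state r0, accepting states {r0, r2, r4} and transitions r0: 0→r1, 1→r2; r1: 0→r3, 1→r4; r2: 0→r5, 1→r2; r3: 0→r6, 1→r4; r4: 0→r5, 1→r5; r5: 0→r5, 1→r5; r6: 0→r3, 1→r5.
Converting the expression S to a DFA (subset construction, then merging equivalent states) gives the minimal DFA with states {s0, s1, s2, s3, s4, s5}, start state s0, accepting states {s4} and transitions s0: 0→s1, 1→s2; s1: 0→s2, 1→s3; s2: 0→s2, 1→s2; s3: 0→s4, 1→s5; s4: 0→s2, 1→s2; s5: 0→s4, 1→s2.
Exploring the product automaton R × S from the start pair (r0, s0), following both machines on each input symbol, reaches 10 state pairs: (r0, s0), (r1, s1), (r2, s2), (r3, s2), (r4, s3), (r5, s2), (r6, s2), (r4, s2), (r5, s4), (r5, s5).
R accepts in {r0, r2, r4} and S accepts in {s4}; no reachable pair has both components accepting, so no string drives both machines to acceptance simultaneously and L(R) ∩ L(S) = ∅.
So no string is accepted by both, and the intersection is empty.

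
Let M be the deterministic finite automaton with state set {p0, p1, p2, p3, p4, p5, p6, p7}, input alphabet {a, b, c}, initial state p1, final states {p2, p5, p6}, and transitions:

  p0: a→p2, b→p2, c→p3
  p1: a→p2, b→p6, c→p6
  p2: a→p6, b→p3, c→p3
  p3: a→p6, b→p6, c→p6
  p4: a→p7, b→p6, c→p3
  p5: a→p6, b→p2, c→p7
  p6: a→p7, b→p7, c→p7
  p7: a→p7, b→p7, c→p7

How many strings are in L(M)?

The useful subgraph on states {p1, p2, p3, p6} is acyclic, so L(M) is finite; the longest accepting path visits 4 useful states, giving maximum string length 3.
Counting accepting paths from p1 by length: 3 of length 1, 1 of length 2, 6 of length 3. Total 10.

10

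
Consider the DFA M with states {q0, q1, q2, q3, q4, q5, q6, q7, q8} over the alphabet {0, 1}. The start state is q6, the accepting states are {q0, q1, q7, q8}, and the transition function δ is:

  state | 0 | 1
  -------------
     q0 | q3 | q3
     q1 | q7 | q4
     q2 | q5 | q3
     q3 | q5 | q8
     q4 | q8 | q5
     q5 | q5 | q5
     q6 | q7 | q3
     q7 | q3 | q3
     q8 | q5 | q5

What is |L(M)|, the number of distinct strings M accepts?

The useful subgraph on states {q3, q6, q7, q8} is acyclic, so L(M) is finite; the longest accepting path visits 4 useful states, giving maximum string length 3.
Counting accepting paths from q6 by length: 1 of length 1, 1 of length 2, 2 of length 3. Total 4.

4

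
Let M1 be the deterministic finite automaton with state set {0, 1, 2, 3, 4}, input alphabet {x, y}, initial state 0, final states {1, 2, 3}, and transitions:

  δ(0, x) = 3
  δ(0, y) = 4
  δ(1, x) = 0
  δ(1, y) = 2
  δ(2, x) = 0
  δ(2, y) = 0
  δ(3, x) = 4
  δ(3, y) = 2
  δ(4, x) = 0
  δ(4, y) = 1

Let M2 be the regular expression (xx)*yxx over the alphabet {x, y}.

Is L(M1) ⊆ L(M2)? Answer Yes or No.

No

The string x is in L(M1) but not in L(M2).
So L(M1) ⊄ L(M2).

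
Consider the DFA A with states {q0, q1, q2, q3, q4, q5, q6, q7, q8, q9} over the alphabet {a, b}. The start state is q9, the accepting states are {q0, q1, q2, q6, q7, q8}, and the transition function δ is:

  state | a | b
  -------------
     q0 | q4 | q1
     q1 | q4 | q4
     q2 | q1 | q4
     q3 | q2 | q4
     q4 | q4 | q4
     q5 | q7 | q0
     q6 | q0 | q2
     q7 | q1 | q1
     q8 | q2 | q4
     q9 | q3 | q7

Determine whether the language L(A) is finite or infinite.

finite

The useful states (reachable from q9 and able to reach an accepting state) are {q1, q2, q3, q7, q9}.
Restricted to these states the transition graph has no cycle, so every accepting path has bounded length and L is finite.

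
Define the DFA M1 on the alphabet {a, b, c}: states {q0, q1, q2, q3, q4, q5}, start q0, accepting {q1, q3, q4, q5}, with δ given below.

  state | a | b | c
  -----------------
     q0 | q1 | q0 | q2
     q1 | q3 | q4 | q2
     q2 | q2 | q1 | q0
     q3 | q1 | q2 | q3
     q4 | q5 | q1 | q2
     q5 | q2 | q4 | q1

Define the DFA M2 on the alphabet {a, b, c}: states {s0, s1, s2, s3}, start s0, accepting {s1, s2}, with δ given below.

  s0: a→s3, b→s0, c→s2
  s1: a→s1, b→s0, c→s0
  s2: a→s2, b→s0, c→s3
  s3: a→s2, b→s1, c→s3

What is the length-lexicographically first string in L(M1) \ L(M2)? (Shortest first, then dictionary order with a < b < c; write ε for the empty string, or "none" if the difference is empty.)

a

The string a is accepted by M1 but not by M2.
No shorter string lies in the difference, and a is the lexicographically first length-1 string in L(M1) \ L(M2).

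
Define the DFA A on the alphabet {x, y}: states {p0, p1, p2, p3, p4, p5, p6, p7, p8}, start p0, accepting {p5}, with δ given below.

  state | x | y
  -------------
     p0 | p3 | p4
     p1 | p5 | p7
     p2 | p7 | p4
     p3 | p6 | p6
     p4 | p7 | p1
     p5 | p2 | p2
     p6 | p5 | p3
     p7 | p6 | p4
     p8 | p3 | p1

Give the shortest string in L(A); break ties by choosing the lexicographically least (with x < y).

xxx

A breadth-first search from p0 reaches an accepting state first via the path p0 → p3 → p6 → p5 on input xxx.
No string of length < 3 is accepted (BFS exhausts all shorter strings without reaching an accepting state), and xxx is the lexicographically least accepting string of length 3.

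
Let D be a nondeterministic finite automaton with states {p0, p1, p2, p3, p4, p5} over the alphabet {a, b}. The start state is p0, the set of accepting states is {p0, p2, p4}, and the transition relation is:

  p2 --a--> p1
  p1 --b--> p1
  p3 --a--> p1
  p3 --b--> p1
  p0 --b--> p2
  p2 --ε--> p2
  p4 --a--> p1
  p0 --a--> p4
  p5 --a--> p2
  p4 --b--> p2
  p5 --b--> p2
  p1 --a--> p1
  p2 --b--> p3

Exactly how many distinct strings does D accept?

The useful subgraph on states {p0, p2, p4} is acyclic, so L(D) is finite; the longest accepting path visits 3 useful states, giving maximum string length 2.
Counting accepting paths from p0 by length: 1 of length 0, 2 of length 1, 1 of length 2. Total 4.

4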